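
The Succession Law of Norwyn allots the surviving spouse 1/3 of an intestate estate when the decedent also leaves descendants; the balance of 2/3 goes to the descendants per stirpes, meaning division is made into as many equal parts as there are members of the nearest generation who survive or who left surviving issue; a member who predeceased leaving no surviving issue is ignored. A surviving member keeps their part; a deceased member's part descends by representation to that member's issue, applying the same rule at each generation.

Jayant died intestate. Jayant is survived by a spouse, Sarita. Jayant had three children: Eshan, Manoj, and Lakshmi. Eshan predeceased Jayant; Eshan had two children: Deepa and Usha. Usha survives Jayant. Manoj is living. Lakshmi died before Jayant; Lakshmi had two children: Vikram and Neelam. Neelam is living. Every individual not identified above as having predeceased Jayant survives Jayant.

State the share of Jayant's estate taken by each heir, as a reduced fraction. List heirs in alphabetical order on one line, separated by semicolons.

Deepa 1/9; Manoj 2/9; Neelam 1/9; Sarita 1/3; Usha 1/9; Vikram 1/9

Sarita, as surviving spouse, takes 1/3.
The remaining 2/3 passes to Jayant's descendants per stirpes.
The 2/3 is divided into 3 equal shares of 2/9 among Eshan, Manoj, Lakshmi.
Eshan predeceased; the 2/9 allotted to Eshan's branch passes to Eshan's issue by representation.
The 2/9 is divided into 2 equal shares of 1/9 among Deepa, Usha.
Deepa is living and takes 1/9.
Usha is living and takes 1/9.
Manoj is living and takes 2/9.
Lakshmi predeceased; the 2/9 allotted to Lakshmi's branch passes to Lakshmi's issue by representation.
The 2/9 is divided into 2 equal shares of 1/9 among Vikram, Neelam.
Vikram is living and takes 1/9.
Neelam is living and takes 1/9.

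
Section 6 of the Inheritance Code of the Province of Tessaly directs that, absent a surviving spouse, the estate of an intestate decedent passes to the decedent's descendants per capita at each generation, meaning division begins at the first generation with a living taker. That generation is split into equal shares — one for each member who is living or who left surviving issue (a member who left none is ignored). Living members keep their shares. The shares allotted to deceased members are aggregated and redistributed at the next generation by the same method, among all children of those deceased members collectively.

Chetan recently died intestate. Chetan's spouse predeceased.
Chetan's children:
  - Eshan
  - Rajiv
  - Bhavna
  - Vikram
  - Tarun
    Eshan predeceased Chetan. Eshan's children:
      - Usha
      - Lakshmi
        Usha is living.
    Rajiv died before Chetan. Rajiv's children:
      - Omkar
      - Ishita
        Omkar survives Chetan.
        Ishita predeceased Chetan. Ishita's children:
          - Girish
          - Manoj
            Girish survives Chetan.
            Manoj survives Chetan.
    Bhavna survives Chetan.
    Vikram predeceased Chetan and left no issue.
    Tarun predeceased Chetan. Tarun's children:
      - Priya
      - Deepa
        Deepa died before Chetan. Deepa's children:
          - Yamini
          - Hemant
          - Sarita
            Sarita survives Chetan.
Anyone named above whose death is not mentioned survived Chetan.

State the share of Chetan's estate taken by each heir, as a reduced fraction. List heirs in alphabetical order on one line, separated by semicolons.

Bhavna 1/4; Girish 1/20; Hemant 1/20; Lakshmi 1/8; Manoj 1/20; Omkar 1/8; Priya 1/8; Sarita 1/20; Usha 1/8; Yamini 1/20

There is no surviving spouse, so the entire estate passes to Chetan's descendants per capita at each generation.
At generation 1 (Eshan, Rajiv, Bhavna, Tarun) there are 4 shares of (1)/4 = 1/4 each.
Living: Bhavna — each takes 1/4.
Deceased: Eshan, Rajiv, and Tarun. Their combined 3/4 is pooled and carried to generation 2.
At generation 2 (Usha, Lakshmi, Omkar, Ishita, Priya, Deepa) there are 6 shares of (3/4)/6 = 1/8 each.
Living: Usha, Lakshmi, Omkar, and Priya — each takes 1/8.
Deceased: Ishita and Deepa. Their combined 1/4 is pooled and carried to generation 3.
At generation 3 (Girish, Manoj, Yamini, Hemant, Sarita) there are 5 shares of (1/4)/5 = 1/20 each.
Living: Girish, Manoj, Yamini, Hemant, and Sarita — each takes 1/20.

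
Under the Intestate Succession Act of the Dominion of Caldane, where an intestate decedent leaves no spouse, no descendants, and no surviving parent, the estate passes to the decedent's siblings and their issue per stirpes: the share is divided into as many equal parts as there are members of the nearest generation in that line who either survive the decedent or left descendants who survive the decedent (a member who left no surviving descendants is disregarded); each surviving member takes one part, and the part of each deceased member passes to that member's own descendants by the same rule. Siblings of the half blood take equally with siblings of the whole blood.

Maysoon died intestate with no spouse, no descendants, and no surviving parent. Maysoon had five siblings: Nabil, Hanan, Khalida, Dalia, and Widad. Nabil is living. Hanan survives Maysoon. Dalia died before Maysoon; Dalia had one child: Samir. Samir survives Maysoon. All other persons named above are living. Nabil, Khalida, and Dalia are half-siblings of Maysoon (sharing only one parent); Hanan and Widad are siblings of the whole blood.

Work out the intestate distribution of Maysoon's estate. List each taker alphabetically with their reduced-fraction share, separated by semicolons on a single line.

No spouse, descendants, or parent survives, so the estate passes to Maysoon's siblings per stirpes.
Half-blood and whole-blood siblings take equally under the stated rule.
The estate is divided into 5 equal shares of 1/5 among Nabil, Hanan, Khalida, Dalia, Widad.
Nabil is living and takes 1/5.
Hanan is living and takes 1/5.
Khalida is living and takes 1/5.
Dalia predeceased; the 1/5 allotted to Dalia's branch passes to Dalia's issue by representation.
Samir is the sole taker at this level and receives the full 1/5.
Widad is living and takes 1/5.

Hanan 1/5; Khalida 1/5; Nabil 1/5; Samir 1/5; Widad 1/5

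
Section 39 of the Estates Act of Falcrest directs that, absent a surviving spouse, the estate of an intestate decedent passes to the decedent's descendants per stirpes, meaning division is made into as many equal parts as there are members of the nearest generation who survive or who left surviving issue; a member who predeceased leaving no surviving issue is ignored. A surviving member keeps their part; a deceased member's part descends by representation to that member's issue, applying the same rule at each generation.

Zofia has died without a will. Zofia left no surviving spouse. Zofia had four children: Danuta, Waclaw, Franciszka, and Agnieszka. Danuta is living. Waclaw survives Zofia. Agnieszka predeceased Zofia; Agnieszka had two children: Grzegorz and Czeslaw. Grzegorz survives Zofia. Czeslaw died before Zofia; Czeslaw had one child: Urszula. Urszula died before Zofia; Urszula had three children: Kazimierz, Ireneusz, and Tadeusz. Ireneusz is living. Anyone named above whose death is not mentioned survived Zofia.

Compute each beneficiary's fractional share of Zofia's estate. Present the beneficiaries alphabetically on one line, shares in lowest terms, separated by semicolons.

There is no surviving spouse, so the entire estate passes to Zofia's descendants per stirpes.
The estate is divided into 4 equal shares of 1/4 among Danuta, Waclaw, Franciszka, Agnieszka.
Danuta is living and takes 1/4.
Waclaw is living and takes 1/4.
Franciszka is living and takes 1/4.
Agnieszka predeceased; the 1/4 allotted to Agnieszka's branch passes to Agnieszka's issue by representation.
The 1/4 is divided into 2 equal shares of 1/8 among Grzegorz, Czeslaw.
Grzegorz is living and takes 1/8.
Czeslaw predeceased; the 1/8 allotted to Czeslaw's branch passes to Czeslaw's issue by representation.
Urszula's line is the sole branch at this level, so the full 1/8 passes to Urszula's issue by representation.
The 1/8 is divided into 3 equal shares of 1/24 among Kazimierz, Ireneusz, Tadeusz.
Kazimierz is living and takes 1/24.
Ireneusz is living and takes 1/24.
Tadeusz is living and takes 1/24.

Danuta 1/4; Franciszka 1/4; Grzegorz 1/8; Ireneusz 1/24; Kazimierz 1/24; Tadeusz 1/24; Waclaw 1/4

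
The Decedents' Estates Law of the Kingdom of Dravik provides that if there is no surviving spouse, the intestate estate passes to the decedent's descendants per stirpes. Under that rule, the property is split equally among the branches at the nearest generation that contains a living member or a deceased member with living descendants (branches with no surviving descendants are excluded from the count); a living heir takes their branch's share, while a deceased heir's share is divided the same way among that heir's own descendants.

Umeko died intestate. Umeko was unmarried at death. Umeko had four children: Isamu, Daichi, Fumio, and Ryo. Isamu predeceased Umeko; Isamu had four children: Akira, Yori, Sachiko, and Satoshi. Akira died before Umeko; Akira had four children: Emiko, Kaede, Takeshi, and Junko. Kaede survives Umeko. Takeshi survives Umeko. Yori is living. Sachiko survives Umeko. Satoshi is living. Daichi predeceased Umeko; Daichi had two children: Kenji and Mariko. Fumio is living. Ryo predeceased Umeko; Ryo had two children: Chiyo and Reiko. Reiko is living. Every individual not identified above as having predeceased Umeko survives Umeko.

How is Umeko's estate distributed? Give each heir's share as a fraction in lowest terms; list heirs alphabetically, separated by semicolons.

There is no surviving spouse, so the entire estate passes to Umeko's descendants per stirpes.
The estate is divided into 4 equal shares of 1/4 among Isamu, Daichi, Fumio, Ryo.
Isamu predeceased; the 1/4 allotted to Isamu's branch passes to Isamu's issue by representation.
The 1/4 is divided into 4 equal shares of 1/16 among Akira, Yori, Sachiko, Satoshi.
Akira predeceased; the 1/16 allotted to Akira's branch passes to Akira's issue by representation.
The 1/16 is divided into 4 equal shares of 1/64 among Emiko, Kaede, Takeshi, Junko.
Emiko is living and takes 1/64.
Kaede is living and takes 1/64.
Takeshi is living and takes 1/64.
Junko is living and takes 1/64.
Yori is living and takes 1/16.
Sachiko is living and takes 1/16.
Satoshi is living and takes 1/16.
Daichi predeceased; the 1/4 allotted to Daichi's branch passes to Daichi's issue by representation.
The 1/4 is divided into 2 equal shares of 1/8 among Kenji, Mariko.
Kenji is living and takes 1/8.
Mariko is living and takes 1/8.
Fumio is living and takes 1/4.
Ryo predeceased; the 1/4 allotted to Ryo's branch passes to Ryo's issue by representation.
The 1/4 is divided into 2 equal shares of 1/8 among Chiyo, Reiko.
Chiyo is living and takes 1/8.
Reiko is living and takes 1/8.

Chiyo 1/8; Emiko 1/64; Fumio 1/4; Junko 1/64; Kaede 1/64; Kenji 1/8; Mariko 1/8; Reiko 1/8; Sachiko 1/16; Satoshi 1/16; Takeshi 1/64; Yori 1/16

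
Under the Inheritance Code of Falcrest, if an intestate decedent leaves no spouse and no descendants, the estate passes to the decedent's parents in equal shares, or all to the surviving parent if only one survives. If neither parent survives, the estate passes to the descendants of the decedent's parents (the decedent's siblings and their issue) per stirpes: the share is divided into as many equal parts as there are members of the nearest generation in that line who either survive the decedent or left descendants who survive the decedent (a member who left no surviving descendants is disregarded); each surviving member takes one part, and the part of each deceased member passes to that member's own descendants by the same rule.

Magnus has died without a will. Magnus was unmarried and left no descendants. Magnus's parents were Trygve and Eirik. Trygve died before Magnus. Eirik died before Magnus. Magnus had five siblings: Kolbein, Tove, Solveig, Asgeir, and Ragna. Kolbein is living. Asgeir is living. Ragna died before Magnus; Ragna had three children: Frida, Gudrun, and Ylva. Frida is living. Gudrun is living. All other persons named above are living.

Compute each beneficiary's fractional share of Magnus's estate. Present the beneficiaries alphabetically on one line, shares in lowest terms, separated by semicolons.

Asgeir 1/5; Frida 1/15; Gudrun 1/15; Kolbein 1/5; Solveig 1/5; Tove 1/5; Ylva 1/15

Neither parent survives and there are no descendants, so the estate passes to Magnus's siblings and their issue per stirpes.
The estate is divided into 5 equal shares of 1/5 among Kolbein, Tove, Solveig, Asgeir, Ragna.
Kolbein is living and takes 1/5.
Tove is living and takes 1/5.
Solveig is living and takes 1/5.
Asgeir is living and takes 1/5.
Ragna predeceased; the 1/5 allotted to Ragna's branch passes to Ragna's issue by representation.
The 1/5 is divided into 3 equal shares of 1/15 among Frida, Gudrun, Ylva.
Frida is living and takes 1/15.
Gudrun is living and takes 1/15.
Ylva is living and takes 1/15.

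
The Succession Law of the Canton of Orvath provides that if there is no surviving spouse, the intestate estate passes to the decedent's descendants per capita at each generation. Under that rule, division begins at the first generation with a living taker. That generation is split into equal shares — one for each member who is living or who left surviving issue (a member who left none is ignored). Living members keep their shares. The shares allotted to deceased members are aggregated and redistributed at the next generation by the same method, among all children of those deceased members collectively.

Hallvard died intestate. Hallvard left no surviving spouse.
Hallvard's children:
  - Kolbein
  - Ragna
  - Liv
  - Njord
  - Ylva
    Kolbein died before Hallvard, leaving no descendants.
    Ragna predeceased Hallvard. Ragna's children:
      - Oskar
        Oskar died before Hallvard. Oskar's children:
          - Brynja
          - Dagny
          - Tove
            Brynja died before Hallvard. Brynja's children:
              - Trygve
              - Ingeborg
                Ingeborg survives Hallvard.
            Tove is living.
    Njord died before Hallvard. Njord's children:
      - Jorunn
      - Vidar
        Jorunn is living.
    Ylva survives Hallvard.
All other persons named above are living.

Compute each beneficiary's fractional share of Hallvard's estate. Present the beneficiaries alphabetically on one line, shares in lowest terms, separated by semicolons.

Dagny 1/18; Ingeborg 1/36; Jorunn 1/6; Liv 1/4; Tove 1/18; Trygve 1/36; Vidar 1/6; Ylva 1/4

There is no surviving spouse, so the entire estate passes to Hallvard's descendants per capita at each generation.
At generation 1 (Ragna, Liv, Njord, Ylva) there are 4 shares of (1)/4 = 1/4 each.
Living: Liv and Ylva — each takes 1/4.
Deceased: Ragna and Njord. Their combined 1/2 is pooled and carried to generation 2.
At generation 2 (Oskar, Jorunn, Vidar) there are 3 shares of (1/2)/3 = 1/6 each.
Living: Jorunn and Vidar — each takes 1/6.
Deceased: Oskar. That 1/6 share is carried to generation 3.
At generation 3 (Brynja, Dagny, Tove) there are 3 shares of (1/6)/3 = 1/18 each.
Living: Dagny and Tove — each takes 1/18.
Deceased: Brynja. That 1/18 share is carried to generation 4.
At generation 4 (Trygve, Ingeborg) there are 2 shares of (1/18)/2 = 1/36 each.
Living: Trygve and Ingeborg — each takes 1/36.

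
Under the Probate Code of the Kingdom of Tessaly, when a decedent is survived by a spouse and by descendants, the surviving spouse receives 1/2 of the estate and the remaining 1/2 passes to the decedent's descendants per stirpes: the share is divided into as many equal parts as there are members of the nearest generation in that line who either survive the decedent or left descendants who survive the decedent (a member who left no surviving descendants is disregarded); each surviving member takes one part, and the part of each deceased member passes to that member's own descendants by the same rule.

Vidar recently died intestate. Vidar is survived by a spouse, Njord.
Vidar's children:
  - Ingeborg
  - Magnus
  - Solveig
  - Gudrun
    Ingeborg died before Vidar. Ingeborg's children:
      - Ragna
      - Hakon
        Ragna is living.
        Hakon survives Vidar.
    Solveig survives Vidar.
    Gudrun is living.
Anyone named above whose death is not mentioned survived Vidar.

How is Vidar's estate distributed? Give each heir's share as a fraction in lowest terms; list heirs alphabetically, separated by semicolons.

Gudrun 1/8; Hakon 1/16; Magnus 1/8; Njord 1/2; Ragna 1/16; Solveig 1/8

Njord, as surviving spouse, takes 1/2.
The remaining 1/2 passes to Vidar's descendants per stirpes.
The 1/2 is divided into 4 equal shares of 1/8 among Ingeborg, Magnus, Solveig, Gudrun.
Ingeborg predeceased; the 1/8 allotted to Ingeborg's branch passes to Ingeborg's issue by representation.
The 1/8 is divided into 2 equal shares of 1/16 among Ragna, Hakon.
Ragna is living and takes 1/16.
Hakon is living and takes 1/16.
Magnus is living and takes 1/8.
Solveig is living and takes 1/8.
Gudrun is living and takes 1/8.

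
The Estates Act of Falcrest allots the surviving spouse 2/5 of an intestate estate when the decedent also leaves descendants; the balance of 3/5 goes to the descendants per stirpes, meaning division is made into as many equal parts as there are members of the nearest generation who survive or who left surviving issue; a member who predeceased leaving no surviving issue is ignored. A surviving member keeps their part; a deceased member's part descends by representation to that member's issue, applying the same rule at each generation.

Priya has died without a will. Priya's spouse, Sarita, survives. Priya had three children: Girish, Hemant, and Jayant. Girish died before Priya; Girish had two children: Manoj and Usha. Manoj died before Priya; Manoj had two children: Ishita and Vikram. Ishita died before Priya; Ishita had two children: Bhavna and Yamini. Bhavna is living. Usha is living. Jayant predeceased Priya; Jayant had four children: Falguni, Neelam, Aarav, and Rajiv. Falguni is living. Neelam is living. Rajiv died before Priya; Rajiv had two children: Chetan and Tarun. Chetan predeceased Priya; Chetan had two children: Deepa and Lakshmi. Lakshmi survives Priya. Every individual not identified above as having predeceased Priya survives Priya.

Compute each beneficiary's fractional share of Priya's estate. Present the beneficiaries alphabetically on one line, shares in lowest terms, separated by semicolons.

Sarita, as surviving spouse, takes 2/5.
The remaining 3/5 passes to Priya's descendants per stirpes.
The 3/5 is divided into 3 equal shares of 1/5 among Girish, Hemant, Jayant.
Girish predeceased; the 1/5 allotted to Girish's branch passes to Girish's issue by representation.
The 1/5 is divided into 2 equal shares of 1/10 among Manoj, Usha.
Manoj predeceased; the 1/10 allotted to Manoj's branch passes to Manoj's issue by representation.
The 1/10 is divided into 2 equal shares of 1/20 among Ishita, Vikram.
Ishita predeceased; the 1/20 allotted to Ishita's branch passes to Ishita's issue by representation.
The 1/20 is divided into 2 equal shares of 1/40 among Bhavna, Yamini.
Bhavna is living and takes 1/40.
Yamini is living and takes 1/40.
Vikram is living and takes 1/20.
Usha is living and takes 1/10.
Hemant is living and takes 1/5.
Jayant predeceased; the 1/5 allotted to Jayant's branch passes to Jayant's issue by representation.
The 1/5 is divided into 4 equal shares of 1/20 among Falguni, Neelam, Aarav, Rajiv.
Falguni is living and takes 1/20.
Neelam is living and takes 1/20.
Aarav is living and takes 1/20.
Rajiv predeceased; the 1/20 allotted to Rajiv's branch passes to Rajiv's issue by representation.
The 1/20 is divided into 2 equal shares of 1/40 among Chetan, Tarun.
Chetan predeceased; the 1/40 allotted to Chetan's branch passes to Chetan's issue by representation.
The 1/40 is divided into 2 equal shares of 1/80 among Deepa, Lakshmi.
Deepa is living and takes 1/80.
Lakshmi is living and takes 1/80.
Tarun is living and takes 1/40.

Aarav 1/20; Bhavna 1/40; Deepa 1/80; Falguni 1/20; Hemant 1/5; Lakshmi 1/80; Neelam 1/20; Sarita 2/5; Tarun 1/40; Usha 1/10; Vikram 1/20; Yamini 1/40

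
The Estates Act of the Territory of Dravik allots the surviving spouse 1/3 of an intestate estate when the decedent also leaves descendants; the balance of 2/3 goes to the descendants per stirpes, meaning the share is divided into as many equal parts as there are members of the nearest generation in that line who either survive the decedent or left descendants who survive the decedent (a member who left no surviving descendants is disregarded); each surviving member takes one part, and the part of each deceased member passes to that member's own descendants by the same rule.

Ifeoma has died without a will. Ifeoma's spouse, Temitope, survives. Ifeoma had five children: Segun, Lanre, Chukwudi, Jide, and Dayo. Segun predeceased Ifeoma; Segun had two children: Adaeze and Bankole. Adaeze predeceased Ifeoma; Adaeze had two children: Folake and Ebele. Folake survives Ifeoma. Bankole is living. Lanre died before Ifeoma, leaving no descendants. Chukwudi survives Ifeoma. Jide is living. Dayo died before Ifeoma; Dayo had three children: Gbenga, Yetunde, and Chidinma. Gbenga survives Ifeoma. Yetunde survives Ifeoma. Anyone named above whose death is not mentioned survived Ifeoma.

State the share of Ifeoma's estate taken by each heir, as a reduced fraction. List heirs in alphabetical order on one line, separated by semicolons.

Bankole 1/12; Chidinma 1/18; Chukwudi 1/6; Ebele 1/24; Folake 1/24; Gbenga 1/18; Jide 1/6; Temitope 1/3; Yetunde 1/18

Temitope, as surviving spouse, takes 1/3.
The remaining 2/3 passes to Ifeoma's descendants per stirpes.
Lanre left no surviving issue, so that branch lapses and is disregarded.
The 2/3 is divided into 4 equal shares of 1/6 among Segun, Chukwudi, Jide, Dayo.
Segun predeceased; the 1/6 allotted to Segun's branch passes to Segun's issue by representation.
The 1/6 is divided into 2 equal shares of 1/12 among Adaeze, Bankole.
Adaeze predeceased; the 1/12 allotted to Adaeze's branch passes to Adaeze's issue by representation.
The 1/12 is divided into 2 equal shares of 1/24 among Folake, Ebele.
Folake is living and takes 1/24.
Ebele is living and takes 1/24.
Bankole is living and takes 1/12.
Chukwudi is living and takes 1/6.
Jide is living and takes 1/6.
Dayo predeceased; the 1/6 allotted to Dayo's branch passes to Dayo's issue by representation.
The 1/6 is divided into 3 equal shares of 1/18 among Gbenga, Yetunde, Chidinma.
Gbenga is living and takes 1/18.
Yetunde is living and takes 1/18.
Chidinma is living and takes 1/18.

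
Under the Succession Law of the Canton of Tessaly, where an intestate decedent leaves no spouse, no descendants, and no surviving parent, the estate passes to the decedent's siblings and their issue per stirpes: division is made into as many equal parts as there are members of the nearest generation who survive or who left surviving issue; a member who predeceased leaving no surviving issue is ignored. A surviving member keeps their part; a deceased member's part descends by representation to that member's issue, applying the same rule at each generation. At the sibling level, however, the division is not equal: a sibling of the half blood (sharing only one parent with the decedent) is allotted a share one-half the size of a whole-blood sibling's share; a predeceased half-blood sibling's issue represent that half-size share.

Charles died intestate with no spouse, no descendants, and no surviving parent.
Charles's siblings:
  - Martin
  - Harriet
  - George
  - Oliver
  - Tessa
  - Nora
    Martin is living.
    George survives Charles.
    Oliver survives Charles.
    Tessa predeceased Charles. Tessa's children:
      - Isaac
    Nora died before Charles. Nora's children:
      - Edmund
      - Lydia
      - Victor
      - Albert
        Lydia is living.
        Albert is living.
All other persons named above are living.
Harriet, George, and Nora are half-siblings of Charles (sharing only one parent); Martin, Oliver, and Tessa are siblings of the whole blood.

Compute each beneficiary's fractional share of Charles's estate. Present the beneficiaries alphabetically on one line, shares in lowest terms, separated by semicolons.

No spouse, descendants, or parent survives, so the estate passes to Charles's siblings per stirpes.
Half-blood siblings count for one-half the weight of whole-blood siblings at the initial division.
Dividing 1 in proportion to weights (total weight 9/2): Martin (weight 1) → 2/9; Harriet (weight 1/2) → 1/9; George (weight 1/2) → 1/9; Oliver (weight 1) → 2/9; Tessa (weight 1) → 2/9; Nora (weight 1/2) → 1/9.
Martin is living and takes 2/9.
Harriet is living and takes 1/9.
George is living and takes 1/9.
Oliver is living and takes 2/9.
Tessa predeceased; the 2/9 allotted to Tessa's branch passes to Tessa's issue by representation.
Isaac is the sole taker at this level and receives the full 2/9.
Nora predeceased; the 1/9 allotted to Nora's branch passes to Nora's issue by representation.
The 1/9 is divided into 4 equal shares of 1/36 among Edmund, Lydia, Victor, Albert.
Edmund is living and takes 1/36.
Lydia is living and takes 1/36.
Victor is living and takes 1/36.
Albert is living and takes 1/36.

Albert 1/36; Edmund 1/36; George 1/9; Harriet 1/9; Isaac 2/9; Lydia 1/36; Martin 2/9; Oliver 2/9; Victor 1/36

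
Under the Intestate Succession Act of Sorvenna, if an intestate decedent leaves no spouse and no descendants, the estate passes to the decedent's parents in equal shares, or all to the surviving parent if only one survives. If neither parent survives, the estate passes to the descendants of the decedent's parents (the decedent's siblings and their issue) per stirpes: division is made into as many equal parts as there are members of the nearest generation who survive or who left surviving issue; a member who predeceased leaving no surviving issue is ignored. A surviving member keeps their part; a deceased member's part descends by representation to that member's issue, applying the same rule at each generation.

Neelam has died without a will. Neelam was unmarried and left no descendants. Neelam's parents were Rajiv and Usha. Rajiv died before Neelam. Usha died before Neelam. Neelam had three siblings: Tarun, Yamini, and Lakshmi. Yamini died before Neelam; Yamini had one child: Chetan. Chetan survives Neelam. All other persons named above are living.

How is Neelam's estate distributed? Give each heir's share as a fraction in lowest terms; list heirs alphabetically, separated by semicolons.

Chetan 1/3; Lakshmi 1/3; Tarun 1/3

Neither parent survives and there are no descendants, so the estate passes to Neelam's siblings and their issue per stirpes.
The estate is divided into 3 equal shares of 1/3 among Tarun, Yamini, Lakshmi.
Tarun is living and takes 1/3.
Yamini predeceased; the 1/3 allotted to Yamini's branch passes to Yamini's issue by representation.
Chetan is the sole taker at this level and receives the full 1/3.
Lakshmi is living and takes 1/3.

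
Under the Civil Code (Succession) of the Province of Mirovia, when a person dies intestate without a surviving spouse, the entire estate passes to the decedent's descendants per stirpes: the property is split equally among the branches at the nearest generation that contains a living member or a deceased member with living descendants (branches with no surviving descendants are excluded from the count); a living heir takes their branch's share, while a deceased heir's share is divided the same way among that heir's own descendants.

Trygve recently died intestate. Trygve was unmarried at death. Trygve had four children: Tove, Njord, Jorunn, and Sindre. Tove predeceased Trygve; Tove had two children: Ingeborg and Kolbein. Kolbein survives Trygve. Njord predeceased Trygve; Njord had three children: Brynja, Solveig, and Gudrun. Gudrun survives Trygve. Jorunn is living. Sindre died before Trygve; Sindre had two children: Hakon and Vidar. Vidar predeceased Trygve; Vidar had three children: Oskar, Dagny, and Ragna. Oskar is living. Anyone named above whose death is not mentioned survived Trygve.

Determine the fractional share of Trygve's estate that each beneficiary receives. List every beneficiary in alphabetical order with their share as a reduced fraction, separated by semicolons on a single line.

Brynja 1/12; Dagny 1/24; Gudrun 1/12; Hakon 1/8; Ingeborg 1/8; Jorunn 1/4; Kolbein 1/8; Oskar 1/24; Ragna 1/24; Solveig 1/12

There is no surviving spouse, so the entire estate passes to Trygve's descendants per stirpes.
The estate is divided into 4 equal shares of 1/4 among Tove, Njord, Jorunn, Sindre.
Tove predeceased; the 1/4 allotted to Tove's branch passes to Tove's issue by representation.
The 1/4 is divided into 2 equal shares of 1/8 among Ingeborg, Kolbein.
Ingeborg is living and takes 1/8.
Kolbein is living and takes 1/8.
Njord predeceased; the 1/4 allotted to Njord's branch passes to Njord's issue by representation.
The 1/4 is divided into 3 equal shares of 1/12 among Brynja, Solveig, Gudrun.
Brynja is living and takes 1/12.
Solveig is living and takes 1/12.
Gudrun is living and takes 1/12.
Jorunn is living and takes 1/4.
Sindre predeceased; the 1/4 allotted to Sindre's branch passes to Sindre's issue by representation.
The 1/4 is divided into 2 equal shares of 1/8 among Hakon, Vidar.
Hakon is living and takes 1/8.
Vidar predeceased; the 1/8 allotted to Vidar's branch passes to Vidar's issue by representation.
The 1/8 is divided into 3 equal shares of 1/24 among Oskar, Dagny, Ragna.
Oskar is living and takes 1/24.
Dagny is living and takes 1/24.
Ragna is living and takes 1/24.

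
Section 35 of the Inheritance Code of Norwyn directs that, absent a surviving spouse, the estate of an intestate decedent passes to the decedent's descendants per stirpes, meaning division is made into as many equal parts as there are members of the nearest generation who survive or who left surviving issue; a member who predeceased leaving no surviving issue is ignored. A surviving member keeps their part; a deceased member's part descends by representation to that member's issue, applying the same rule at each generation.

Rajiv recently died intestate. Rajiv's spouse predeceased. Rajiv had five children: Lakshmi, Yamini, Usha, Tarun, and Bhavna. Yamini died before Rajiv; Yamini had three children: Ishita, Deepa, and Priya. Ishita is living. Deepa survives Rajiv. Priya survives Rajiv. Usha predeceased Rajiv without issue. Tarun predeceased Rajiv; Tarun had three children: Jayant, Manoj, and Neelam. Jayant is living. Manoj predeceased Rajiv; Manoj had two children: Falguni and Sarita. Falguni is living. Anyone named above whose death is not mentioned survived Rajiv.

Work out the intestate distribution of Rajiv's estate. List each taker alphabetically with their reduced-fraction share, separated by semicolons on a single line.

There is no surviving spouse, so the entire estate passes to Rajiv's descendants per stirpes.
Usha left no surviving issue, so that branch lapses and is disregarded.
The estate is divided into 4 equal shares of 1/4 among Lakshmi, Yamini, Tarun, Bhavna.
Lakshmi is living and takes 1/4.
Yamini predeceased; the 1/4 allotted to Yamini's branch passes to Yamini's issue by representation.
The 1/4 is divided into 3 equal shares of 1/12 among Ishita, Deepa, Priya.
Ishita is living and takes 1/12.
Deepa is living and takes 1/12.
Priya is living and takes 1/12.
Tarun predeceased; the 1/4 allotted to Tarun's branch passes to Tarun's issue by representation.
The 1/4 is divided into 3 equal shares of 1/12 among Jayant, Manoj, Neelam.
Jayant is living and takes 1/12.
Manoj predeceased; the 1/12 allotted to Manoj's branch passes to Manoj's issue by representation.
The 1/12 is divided into 2 equal shares of 1/24 among Falguni, Sarita.
Falguni is living and takes 1/24.
Sarita is living and takes 1/24.
Neelam is living and takes 1/12.
Bhavna is living and takes 1/4.

Bhavna 1/4; Deepa 1/12; Falguni 1/24; Ishita 1/12; Jayant 1/12; Lakshmi 1/4; Neelam 1/12; Priya 1/12; Sarita 1/24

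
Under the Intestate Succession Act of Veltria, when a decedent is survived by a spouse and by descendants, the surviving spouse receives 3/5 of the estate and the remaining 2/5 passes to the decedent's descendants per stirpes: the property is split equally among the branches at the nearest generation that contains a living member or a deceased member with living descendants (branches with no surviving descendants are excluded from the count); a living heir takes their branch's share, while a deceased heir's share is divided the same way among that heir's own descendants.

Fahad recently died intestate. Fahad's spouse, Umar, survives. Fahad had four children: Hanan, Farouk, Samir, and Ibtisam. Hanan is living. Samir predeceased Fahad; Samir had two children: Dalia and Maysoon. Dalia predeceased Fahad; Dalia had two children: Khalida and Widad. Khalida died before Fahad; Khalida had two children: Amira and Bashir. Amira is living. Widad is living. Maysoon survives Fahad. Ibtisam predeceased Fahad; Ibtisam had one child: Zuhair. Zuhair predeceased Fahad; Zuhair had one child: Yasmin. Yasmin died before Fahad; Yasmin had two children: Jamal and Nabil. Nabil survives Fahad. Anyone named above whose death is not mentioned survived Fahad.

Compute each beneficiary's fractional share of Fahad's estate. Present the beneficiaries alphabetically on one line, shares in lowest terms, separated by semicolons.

Amira 1/80; Bashir 1/80; Farouk 1/10; Hanan 1/10; Jamal 1/20; Maysoon 1/20; Nabil 1/20; Umar 3/5; Widad 1/40

Umar, as surviving spouse, takes 3/5.
The remaining 2/5 passes to Fahad's descendants per stirpes.
The 2/5 is divided into 4 equal shares of 1/10 among Hanan, Farouk, Samir, Ibtisam.
Hanan is living and takes 1/10.
Farouk is living and takes 1/10.
Samir predeceased; the 1/10 allotted to Samir's branch passes to Samir's issue by representation.
The 1/10 is divided into 2 equal shares of 1/20 among Dalia, Maysoon.
Dalia predeceased; the 1/20 allotted to Dalia's branch passes to Dalia's issue by representation.
The 1/20 is divided into 2 equal shares of 1/40 among Khalida, Widad.
Khalida predeceased; the 1/40 allotted to Khalida's branch passes to Khalida's issue by representation.
The 1/40 is divided into 2 equal shares of 1/80 among Amira, Bashir.
Amira is living and takes 1/80.
Bashir is living and takes 1/80.
Widad is living and takes 1/40.
Maysoon is living and takes 1/20.
Ibtisam predeceased; the 1/10 allotted to Ibtisam's branch passes to Ibtisam's issue by representation.
Zuhair's line is the sole branch at this level, so the full 1/10 passes to Zuhair's issue by representation.
Yasmin's line is the sole branch at this level, so the full 1/10 passes to Yasmin's issue by representation.
The 1/10 is divided into 2 equal shares of 1/20 among Jamal, Nabil.
Jamal is living and takes 1/20.
Nabil is living and takes 1/20.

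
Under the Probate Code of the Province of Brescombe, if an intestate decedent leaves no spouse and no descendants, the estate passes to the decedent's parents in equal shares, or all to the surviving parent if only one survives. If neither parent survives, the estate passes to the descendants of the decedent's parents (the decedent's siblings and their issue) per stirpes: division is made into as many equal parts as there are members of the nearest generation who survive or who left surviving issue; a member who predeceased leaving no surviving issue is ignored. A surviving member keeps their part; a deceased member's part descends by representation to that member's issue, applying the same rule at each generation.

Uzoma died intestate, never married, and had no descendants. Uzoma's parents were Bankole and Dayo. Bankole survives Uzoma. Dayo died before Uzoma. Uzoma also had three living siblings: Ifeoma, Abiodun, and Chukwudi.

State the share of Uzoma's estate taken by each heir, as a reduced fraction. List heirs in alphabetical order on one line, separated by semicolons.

Only one parent, Bankole, survives, so Bankole takes the entire estate. The siblings take nothing because a surviving parent has priority.

Bankole 1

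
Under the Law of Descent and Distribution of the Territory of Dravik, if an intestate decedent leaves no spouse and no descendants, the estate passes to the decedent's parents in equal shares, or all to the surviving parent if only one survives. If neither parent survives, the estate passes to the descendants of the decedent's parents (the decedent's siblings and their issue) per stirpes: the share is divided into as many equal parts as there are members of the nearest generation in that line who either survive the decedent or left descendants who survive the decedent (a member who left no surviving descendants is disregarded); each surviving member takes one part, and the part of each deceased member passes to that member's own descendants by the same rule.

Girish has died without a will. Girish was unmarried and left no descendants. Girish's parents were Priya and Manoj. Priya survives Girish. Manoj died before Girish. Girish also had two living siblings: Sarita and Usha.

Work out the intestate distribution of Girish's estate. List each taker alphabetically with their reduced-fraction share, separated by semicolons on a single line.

Only one parent, Priya, survives, so Priya takes the entire estate. The siblings take nothing because a surviving parent has priority.

Priya 1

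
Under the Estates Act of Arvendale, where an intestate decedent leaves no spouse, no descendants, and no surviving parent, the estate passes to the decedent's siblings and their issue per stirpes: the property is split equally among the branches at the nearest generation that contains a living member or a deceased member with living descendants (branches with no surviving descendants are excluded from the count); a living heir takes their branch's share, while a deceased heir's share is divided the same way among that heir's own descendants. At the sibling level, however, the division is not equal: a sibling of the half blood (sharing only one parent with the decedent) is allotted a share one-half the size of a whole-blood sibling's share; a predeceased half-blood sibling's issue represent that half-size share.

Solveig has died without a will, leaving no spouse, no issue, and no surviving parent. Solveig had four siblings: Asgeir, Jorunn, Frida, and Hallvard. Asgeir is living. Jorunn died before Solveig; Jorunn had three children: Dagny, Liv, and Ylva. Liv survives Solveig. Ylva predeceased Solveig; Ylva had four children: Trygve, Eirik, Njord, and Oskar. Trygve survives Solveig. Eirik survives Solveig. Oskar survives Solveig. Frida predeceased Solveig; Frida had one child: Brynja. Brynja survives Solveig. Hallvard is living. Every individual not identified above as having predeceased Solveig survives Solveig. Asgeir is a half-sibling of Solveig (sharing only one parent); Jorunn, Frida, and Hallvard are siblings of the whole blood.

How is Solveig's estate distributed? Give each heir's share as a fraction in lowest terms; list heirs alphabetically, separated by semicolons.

Asgeir 1/7; Brynja 2/7; Dagny 2/21; Eirik 1/42; Hallvard 2/7; Liv 2/21; Njord 1/42; Oskar 1/42; Trygve 1/42

No spouse, descendants, or parent survives, so the estate passes to Solveig's siblings per stirpes.
Half-blood siblings count for one-half the weight of whole-blood siblings at the initial division.
Dividing 1 in proportion to weights (total weight 7/2): Asgeir (weight 1/2) → 1/7; Jorunn (weight 1) → 2/7; Frida (weight 1) → 2/7; Hallvard (weight 1) → 2/7.
Asgeir is living and takes 1/7.
Jorunn predeceased; the 2/7 allotted to Jorunn's branch passes to Jorunn's issue by representation.
The 2/7 is divided into 3 equal shares of 2/21 among Dagny, Liv, Ylva.
Dagny is living and takes 2/21.
Liv is living and takes 2/21.
Ylva predeceased; the 2/21 allotted to Ylva's branch passes to Ylva's issue by representation.
The 2/21 is divided into 4 equal shares of 1/42 among Trygve, Eirik, Njord, Oskar.
Trygve is living and takes 1/42.
Eirik is living and takes 1/42.
Njord is living and takes 1/42.
Oskar is living and takes 1/42.
Frida predeceased; the 2/7 allotted to Frida's branch passes to Frida's issue by representation.
Brynja is the sole taker at this level and receives the full 2/7.
Hallvard is living and takes 2/7.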